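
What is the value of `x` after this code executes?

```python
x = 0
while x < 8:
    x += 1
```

Let's trace through this code step by step.

Initialize: x = 0
Entering loop: while x < 8:

After execution: x = 8
8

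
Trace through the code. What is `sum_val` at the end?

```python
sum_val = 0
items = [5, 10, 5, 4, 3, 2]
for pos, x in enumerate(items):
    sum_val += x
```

Let's trace through this code step by step.

Initialize: sum_val = 0
Initialize: items = [5, 10, 5, 4, 3, 2]
Entering loop: for pos, x in enumerate(items):

After execution: sum_val = 29
29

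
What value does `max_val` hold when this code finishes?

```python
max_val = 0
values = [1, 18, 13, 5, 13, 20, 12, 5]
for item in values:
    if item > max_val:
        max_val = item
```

Let's trace through this code step by step.

Initialize: max_val = 0
Initialize: values = [1, 18, 13, 5, 13, 20, 12, 5]
Entering loop: for item in values:

After execution: max_val = 20
20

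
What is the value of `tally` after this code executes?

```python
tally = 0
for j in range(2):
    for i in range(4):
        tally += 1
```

Let's trace through this code step by step.

Initialize: tally = 0
Entering loop: for j in range(2):

After execution: tally = 8
8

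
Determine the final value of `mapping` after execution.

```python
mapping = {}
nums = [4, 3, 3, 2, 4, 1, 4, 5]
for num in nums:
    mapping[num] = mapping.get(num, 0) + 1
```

Let's trace through this code step by step.

Initialize: mapping = {}
Initialize: nums = [4, 3, 3, 2, 4, 1, 4, 5]
Entering loop: for num in nums:

After execution: mapping = {4: 3, 3: 2, 2: 1, 1: 1, 5: 1}
{4: 3, 3: 2, 2: 1, 1: 1, 5: 1}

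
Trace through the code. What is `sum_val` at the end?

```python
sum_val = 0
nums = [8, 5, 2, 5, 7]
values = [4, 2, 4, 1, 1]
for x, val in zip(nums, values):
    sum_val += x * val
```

Let's trace through this code step by step.

Initialize: sum_val = 0
Initialize: nums = [8, 5, 2, 5, 7]
Initialize: values = [4, 2, 4, 1, 1]
Entering loop: for x, val in zip(nums, values):

After execution: sum_val = 62
62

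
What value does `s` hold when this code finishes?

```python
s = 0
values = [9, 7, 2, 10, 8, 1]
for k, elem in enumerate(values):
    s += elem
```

Let's trace through this code step by step.

Initialize: s = 0
Initialize: values = [9, 7, 2, 10, 8, 1]
Entering loop: for k, elem in enumerate(values):

After execution: s = 37
37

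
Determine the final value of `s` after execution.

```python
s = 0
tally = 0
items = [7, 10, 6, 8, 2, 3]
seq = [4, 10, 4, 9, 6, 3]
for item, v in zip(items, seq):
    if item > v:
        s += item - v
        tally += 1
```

Let's trace through this code step by step.

Initialize: s = 0
Initialize: tally = 0
Initialize: items = [7, 10, 6, 8, 2, 3]
Initialize: seq = [4, 10, 4, 9, 6, 3]
Entering loop: for item, v in zip(items, seq):

After execution: s = 5
5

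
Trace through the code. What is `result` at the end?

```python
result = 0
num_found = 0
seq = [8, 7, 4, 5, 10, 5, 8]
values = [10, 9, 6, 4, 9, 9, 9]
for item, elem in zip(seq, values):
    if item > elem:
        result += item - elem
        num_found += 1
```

Let's trace through this code step by step.

Initialize: result = 0
Initialize: num_found = 0
Initialize: seq = [8, 7, 4, 5, 10, 5, 8]
Initialize: values = [10, 9, 6, 4, 9, 9, 9]
Entering loop: for item, elem in zip(seq, values):

After execution: result = 2
2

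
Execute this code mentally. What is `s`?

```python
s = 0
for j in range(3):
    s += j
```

Let's trace through this code step by step.

Initialize: s = 0
Entering loop: for j in range(3):

After execution: s = 3
3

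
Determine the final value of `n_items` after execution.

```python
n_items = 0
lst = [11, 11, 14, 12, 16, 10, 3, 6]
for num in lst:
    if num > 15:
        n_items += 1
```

Let's trace through this code step by step.

Initialize: n_items = 0
Initialize: lst = [11, 11, 14, 12, 16, 10, 3, 6]
Entering loop: for num in lst:

After execution: n_items = 1
1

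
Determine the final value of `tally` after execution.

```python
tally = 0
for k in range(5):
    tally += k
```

Let's trace through this code step by step.

Initialize: tally = 0
Entering loop: for k in range(5):

After execution: tally = 10
10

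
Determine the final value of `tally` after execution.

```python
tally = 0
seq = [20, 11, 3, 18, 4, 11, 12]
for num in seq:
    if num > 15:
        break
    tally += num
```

Let's trace through this code step by step.

Initialize: tally = 0
Initialize: seq = [20, 11, 3, 18, 4, 11, 12]
Entering loop: for num in seq:

After execution: tally = 0
0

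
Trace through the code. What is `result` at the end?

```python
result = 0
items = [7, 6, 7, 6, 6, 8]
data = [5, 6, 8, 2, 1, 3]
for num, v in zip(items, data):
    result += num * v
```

Let's trace through this code step by step.

Initialize: result = 0
Initialize: items = [7, 6, 7, 6, 6, 8]
Initialize: data = [5, 6, 8, 2, 1, 3]
Entering loop: for num, v in zip(items, data):

After execution: result = 169
169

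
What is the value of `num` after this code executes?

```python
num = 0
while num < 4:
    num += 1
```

Let's trace through this code step by step.

Initialize: num = 0
Entering loop: while num < 4:

After execution: num = 4
4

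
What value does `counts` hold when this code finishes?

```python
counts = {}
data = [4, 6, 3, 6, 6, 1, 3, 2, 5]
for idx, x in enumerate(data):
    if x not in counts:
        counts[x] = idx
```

Let's trace through this code step by step.

Initialize: counts = {}
Initialize: data = [4, 6, 3, 6, 6, 1, 3, 2, 5]
Entering loop: for idx, x in enumerate(data):

After execution: counts = {4: 0, 6: 1, 3: 2, 1: 5, 2: 7, 5: 8}
{4: 0, 6: 1, 3: 2, 1: 5, 2: 7, 5: 8}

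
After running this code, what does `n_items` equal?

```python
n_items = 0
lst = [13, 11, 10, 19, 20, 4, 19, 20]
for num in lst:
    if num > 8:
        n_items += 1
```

Let's trace through this code step by step.

Initialize: n_items = 0
Initialize: lst = [13, 11, 10, 19, 20, 4, 19, 20]
Entering loop: for num in lst:

After execution: n_items = 7
7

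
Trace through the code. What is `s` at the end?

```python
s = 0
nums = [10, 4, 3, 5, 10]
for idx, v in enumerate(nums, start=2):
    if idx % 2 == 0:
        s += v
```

Let's trace through this code step by step.

Initialize: s = 0
Initialize: nums = [10, 4, 3, 5, 10]
Entering loop: for idx, v in enumerate(nums, start=2):

After execution: s = 23
23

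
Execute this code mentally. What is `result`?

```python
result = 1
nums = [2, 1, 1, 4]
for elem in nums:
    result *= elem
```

Let's trace through this code step by step.

Initialize: result = 1
Initialize: nums = [2, 1, 1, 4]
Entering loop: for elem in nums:

After execution: result = 8
8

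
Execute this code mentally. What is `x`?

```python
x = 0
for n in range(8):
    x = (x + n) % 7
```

Let's trace through this code step by step.

Initialize: x = 0
Entering loop: for n in range(8):

After execution: x = 0
0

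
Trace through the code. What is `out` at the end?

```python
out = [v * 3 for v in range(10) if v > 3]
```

Let's trace through this code step by step.

Initialize: out = [v * 3 for v in range(10) if v > 3]

After execution: out = [12, 15, 18, 21, 24, 27]
[12, 15, 18, 21, 24, 27]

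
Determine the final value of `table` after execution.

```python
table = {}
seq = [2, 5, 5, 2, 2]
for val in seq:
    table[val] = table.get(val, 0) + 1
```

Let's trace through this code step by step.

Initialize: table = {}
Initialize: seq = [2, 5, 5, 2, 2]
Entering loop: for val in seq:

After execution: table = {2: 3, 5: 2}
{2: 3, 5: 2}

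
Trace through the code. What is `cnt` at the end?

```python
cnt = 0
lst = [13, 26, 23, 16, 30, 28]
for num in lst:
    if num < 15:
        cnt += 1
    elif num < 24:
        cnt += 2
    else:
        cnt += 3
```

Let's trace through this code step by step.

Initialize: cnt = 0
Initialize: lst = [13, 26, 23, 16, 30, 28]
Entering loop: for num in lst:

After execution: cnt = 14
14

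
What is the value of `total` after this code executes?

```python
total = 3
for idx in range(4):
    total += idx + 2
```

Let's trace through this code step by step.

Initialize: total = 3
Entering loop: for idx in range(4):

After execution: total = 17
17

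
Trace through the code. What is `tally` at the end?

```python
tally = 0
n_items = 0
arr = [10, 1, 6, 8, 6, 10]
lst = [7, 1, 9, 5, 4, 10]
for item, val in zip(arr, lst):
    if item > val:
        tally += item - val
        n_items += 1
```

Let's trace through this code step by step.

Initialize: tally = 0
Initialize: n_items = 0
Initialize: arr = [10, 1, 6, 8, 6, 10]
Initialize: lst = [7, 1, 9, 5, 4, 10]
Entering loop: for item, val in zip(arr, lst):

After execution: tally = 8
8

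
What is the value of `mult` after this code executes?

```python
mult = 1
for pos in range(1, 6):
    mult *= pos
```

Let's trace through this code step by step.

Initialize: mult = 1
Entering loop: for pos in range(1, 6):

After execution: mult = 120
120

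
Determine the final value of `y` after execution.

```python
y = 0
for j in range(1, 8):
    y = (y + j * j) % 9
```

Let's trace through this code step by step.

Initialize: y = 0
Entering loop: for j in range(1, 8):

After execution: y = 5
5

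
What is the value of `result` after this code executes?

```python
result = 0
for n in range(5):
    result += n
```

Let's trace through this code step by step.

Initialize: result = 0
Entering loop: for n in range(5):

After execution: result = 10
10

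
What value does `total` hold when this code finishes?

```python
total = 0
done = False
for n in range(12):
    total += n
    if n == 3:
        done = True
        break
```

Let's trace through this code step by step.

Initialize: total = 0
Initialize: done = False
Entering loop: for n in range(12):

After execution: total = 6
6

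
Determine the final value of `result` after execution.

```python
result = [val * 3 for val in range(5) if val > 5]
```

Let's trace through this code step by step.

Initialize: result = [val * 3 for val in range(5) if val > 5]

After execution: result = []
[]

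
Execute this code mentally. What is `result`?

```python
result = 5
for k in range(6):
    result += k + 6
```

Let's trace through this code step by step.

Initialize: result = 5
Entering loop: for k in range(6):

After execution: result = 56
56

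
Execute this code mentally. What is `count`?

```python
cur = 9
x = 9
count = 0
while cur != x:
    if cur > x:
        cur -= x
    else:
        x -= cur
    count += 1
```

Let's trace through this code step by step.

Initialize: cur = 9
Initialize: x = 9
Initialize: count = 0
Entering loop: while cur != x:

After execution: count = 0
0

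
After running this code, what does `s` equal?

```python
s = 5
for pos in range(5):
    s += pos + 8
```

Let's trace through this code step by step.

Initialize: s = 5
Entering loop: for pos in range(5):

After execution: s = 55
55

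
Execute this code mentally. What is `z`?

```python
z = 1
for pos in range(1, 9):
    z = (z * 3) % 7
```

Let's trace through this code step by step.

Initialize: z = 1
Entering loop: for pos in range(1, 9):

After execution: z = 2
2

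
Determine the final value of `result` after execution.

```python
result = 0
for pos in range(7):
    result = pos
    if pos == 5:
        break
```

Let's trace through this code step by step.

Initialize: result = 0
Entering loop: for pos in range(7):

After execution: result = 5
5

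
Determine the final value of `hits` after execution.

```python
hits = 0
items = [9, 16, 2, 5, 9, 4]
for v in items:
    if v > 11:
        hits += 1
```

Let's trace through this code step by step.

Initialize: hits = 0
Initialize: items = [9, 16, 2, 5, 9, 4]
Entering loop: for v in items:

After execution: hits = 1
1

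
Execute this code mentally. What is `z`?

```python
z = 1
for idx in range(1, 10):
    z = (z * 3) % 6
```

Let's trace through this code step by step.

Initialize: z = 1
Entering loop: for idx in range(1, 10):

After execution: z = 3
3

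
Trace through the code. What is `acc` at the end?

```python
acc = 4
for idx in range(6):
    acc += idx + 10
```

Let's trace through this code step by step.

Initialize: acc = 4
Entering loop: for idx in range(6):

After execution: acc = 79
79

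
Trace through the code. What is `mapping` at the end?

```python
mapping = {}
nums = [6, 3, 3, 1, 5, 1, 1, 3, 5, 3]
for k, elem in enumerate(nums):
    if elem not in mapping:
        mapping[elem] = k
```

Let's trace through this code step by step.

Initialize: mapping = {}
Initialize: nums = [6, 3, 3, 1, 5, 1, 1, 3, 5, 3]
Entering loop: for k, elem in enumerate(nums):

After execution: mapping = {6: 0, 3: 1, 1: 3, 5: 4}
{6: 0, 3: 1, 1: 3, 5: 4}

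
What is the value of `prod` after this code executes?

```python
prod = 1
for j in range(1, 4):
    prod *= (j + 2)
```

Let's trace through this code step by step.

Initialize: prod = 1
Entering loop: for j in range(1, 4):

After execution: prod = 60
60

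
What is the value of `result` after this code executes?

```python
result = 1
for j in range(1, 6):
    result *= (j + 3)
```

Let's trace through this code step by step.

Initialize: result = 1
Entering loop: for j in range(1, 6):

After execution: result = 6720
6720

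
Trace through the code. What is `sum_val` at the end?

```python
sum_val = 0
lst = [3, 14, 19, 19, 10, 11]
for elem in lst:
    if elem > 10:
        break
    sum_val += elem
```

Let's trace through this code step by step.

Initialize: sum_val = 0
Initialize: lst = [3, 14, 19, 19, 10, 11]
Entering loop: for elem in lst:

After execution: sum_val = 3
3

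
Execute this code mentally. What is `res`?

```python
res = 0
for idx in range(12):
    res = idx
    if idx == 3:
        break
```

Let's trace through this code step by step.

Initialize: res = 0
Entering loop: for idx in range(12):

After execution: res = 3
3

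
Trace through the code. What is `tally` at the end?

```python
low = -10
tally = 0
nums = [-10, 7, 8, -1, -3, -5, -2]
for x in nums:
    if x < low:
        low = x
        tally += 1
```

Let's trace through this code step by step.

Initialize: low = -10
Initialize: tally = 0
Initialize: nums = [-10, 7, 8, -1, -3, -5, -2]
Entering loop: for x in nums:

After execution: tally = 0
0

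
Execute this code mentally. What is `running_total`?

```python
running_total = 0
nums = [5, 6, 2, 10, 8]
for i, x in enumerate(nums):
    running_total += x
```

Let's trace through this code step by step.

Initialize: running_total = 0
Initialize: nums = [5, 6, 2, 10, 8]
Entering loop: for i, x in enumerate(nums):

After execution: running_total = 31
31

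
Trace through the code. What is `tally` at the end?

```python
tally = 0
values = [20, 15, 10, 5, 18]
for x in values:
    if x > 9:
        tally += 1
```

Let's trace through this code step by step.

Initialize: tally = 0
Initialize: values = [20, 15, 10, 5, 18]
Entering loop: for x in values:

After execution: tally = 4
4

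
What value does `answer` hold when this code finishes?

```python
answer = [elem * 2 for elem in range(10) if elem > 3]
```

Let's trace through this code step by step.

Initialize: answer = [elem * 2 for elem in range(10) if elem > 3]

After execution: answer = [8, 10, 12, 14, 16, 18]
[8, 10, 12, 14, 16, 18]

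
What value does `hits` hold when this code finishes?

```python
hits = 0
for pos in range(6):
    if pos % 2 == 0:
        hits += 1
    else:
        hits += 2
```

Let's trace through this code step by step.

Initialize: hits = 0
Entering loop: for pos in range(6):

After execution: hits = 9
9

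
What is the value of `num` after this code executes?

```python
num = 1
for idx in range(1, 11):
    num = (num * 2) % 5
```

Let's trace through this code step by step.

Initialize: num = 1
Entering loop: for idx in range(1, 11):

After execution: num = 4
4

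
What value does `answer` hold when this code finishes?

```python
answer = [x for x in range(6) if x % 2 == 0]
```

Let's trace through this code step by step.

Initialize: answer = [x for x in range(6) if x % 2 == 0]

After execution: answer = [0, 2, 4]
[0, 2, 4]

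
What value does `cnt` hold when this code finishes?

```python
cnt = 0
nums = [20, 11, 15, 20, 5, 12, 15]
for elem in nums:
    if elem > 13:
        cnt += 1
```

Let's trace through this code step by step.

Initialize: cnt = 0
Initialize: nums = [20, 11, 15, 20, 5, 12, 15]
Entering loop: for elem in nums:

After execution: cnt = 4
4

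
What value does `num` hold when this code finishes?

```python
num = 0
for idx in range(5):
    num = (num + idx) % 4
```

Let's trace through this code step by step.

Initialize: num = 0
Entering loop: for idx in range(5):

After execution: num = 2
2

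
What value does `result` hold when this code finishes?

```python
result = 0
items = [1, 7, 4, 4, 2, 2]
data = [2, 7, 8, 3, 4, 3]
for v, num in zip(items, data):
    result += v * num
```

Let's trace through this code step by step.

Initialize: result = 0
Initialize: items = [1, 7, 4, 4, 2, 2]
Initialize: data = [2, 7, 8, 3, 4, 3]
Entering loop: for v, num in zip(items, data):

After execution: result = 109
109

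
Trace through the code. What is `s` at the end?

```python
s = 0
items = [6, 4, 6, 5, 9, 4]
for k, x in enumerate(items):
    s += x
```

Let's trace through this code step by step.

Initialize: s = 0
Initialize: items = [6, 4, 6, 5, 9, 4]
Entering loop: for k, x in enumerate(items):

After execution: s = 34
34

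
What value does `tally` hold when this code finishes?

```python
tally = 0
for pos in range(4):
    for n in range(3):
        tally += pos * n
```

Let's trace through this code step by step.

Initialize: tally = 0
Entering loop: for pos in range(4):

After execution: tally = 18
18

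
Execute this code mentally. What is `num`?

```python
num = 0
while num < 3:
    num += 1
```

Let's trace through this code step by step.

Initialize: num = 0
Entering loop: while num < 3:

After execution: num = 3
3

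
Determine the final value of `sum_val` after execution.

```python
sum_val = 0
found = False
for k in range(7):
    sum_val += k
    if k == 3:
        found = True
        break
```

Let's trace through this code step by step.

Initialize: sum_val = 0
Initialize: found = False
Entering loop: for k in range(7):

After execution: sum_val = 6
6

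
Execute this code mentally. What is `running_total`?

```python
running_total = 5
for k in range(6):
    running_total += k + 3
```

Let's trace through this code step by step.

Initialize: running_total = 5
Entering loop: for k in range(6):

After execution: running_total = 38
38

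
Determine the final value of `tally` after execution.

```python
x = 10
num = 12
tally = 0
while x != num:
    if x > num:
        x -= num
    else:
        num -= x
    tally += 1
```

Let's trace through this code step by step.

Initialize: x = 10
Initialize: num = 12
Initialize: tally = 0
Entering loop: while x != num:

After execution: tally = 5
5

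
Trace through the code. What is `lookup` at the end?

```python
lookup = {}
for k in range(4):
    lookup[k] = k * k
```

Let's trace through this code step by step.

Initialize: lookup = {}
Entering loop: for k in range(4):

After execution: lookup = {0: 0, 1: 1, 2: 4, 3: 9}
{0: 0, 1: 1, 2: 4, 3: 9}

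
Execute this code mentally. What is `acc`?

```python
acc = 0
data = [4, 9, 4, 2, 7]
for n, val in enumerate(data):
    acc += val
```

Let's trace through this code step by step.

Initialize: acc = 0
Initialize: data = [4, 9, 4, 2, 7]
Entering loop: for n, val in enumerate(data):

After execution: acc = 26
26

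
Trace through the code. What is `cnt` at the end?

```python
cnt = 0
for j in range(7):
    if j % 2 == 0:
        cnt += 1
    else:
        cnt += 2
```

Let's trace through this code step by step.

Initialize: cnt = 0
Entering loop: for j in range(7):

After execution: cnt = 10
10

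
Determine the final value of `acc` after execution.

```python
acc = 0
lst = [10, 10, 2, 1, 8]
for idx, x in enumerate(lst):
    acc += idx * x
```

Let's trace through this code step by step.

Initialize: acc = 0
Initialize: lst = [10, 10, 2, 1, 8]
Entering loop: for idx, x in enumerate(lst):

After execution: acc = 49
49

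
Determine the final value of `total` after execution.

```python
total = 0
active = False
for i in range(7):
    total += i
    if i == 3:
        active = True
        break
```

Let's trace through this code step by step.

Initialize: total = 0
Initialize: active = False
Entering loop: for i in range(7):

After execution: total = 6
6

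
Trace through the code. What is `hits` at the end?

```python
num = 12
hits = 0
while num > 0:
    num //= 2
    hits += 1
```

Let's trace through this code step by step.

Initialize: num = 12
Initialize: hits = 0
Entering loop: while num > 0:

After execution: hits = 4
4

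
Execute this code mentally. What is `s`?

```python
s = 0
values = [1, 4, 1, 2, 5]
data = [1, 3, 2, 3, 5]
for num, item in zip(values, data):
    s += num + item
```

Let's trace through this code step by step.

Initialize: s = 0
Initialize: values = [1, 4, 1, 2, 5]
Initialize: data = [1, 3, 2, 3, 5]
Entering loop: for num, item in zip(values, data):

After execution: s = 27
27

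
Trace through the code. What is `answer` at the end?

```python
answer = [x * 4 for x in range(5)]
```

Let's trace through this code step by step.

Initialize: answer = [x * 4 for x in range(5)]

After execution: answer = [0, 4, 8, 12, 16]
[0, 4, 8, 12, 16]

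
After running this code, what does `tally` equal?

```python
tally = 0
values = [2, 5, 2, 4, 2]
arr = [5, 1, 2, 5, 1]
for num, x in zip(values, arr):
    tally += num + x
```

Let's trace through this code step by step.

Initialize: tally = 0
Initialize: values = [2, 5, 2, 4, 2]
Initialize: arr = [5, 1, 2, 5, 1]
Entering loop: for num, x in zip(values, arr):

After execution: tally = 29
29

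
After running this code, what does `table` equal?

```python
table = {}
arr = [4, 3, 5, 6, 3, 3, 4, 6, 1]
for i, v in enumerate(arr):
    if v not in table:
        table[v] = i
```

Let's trace through this code step by step.

Initialize: table = {}
Initialize: arr = [4, 3, 5, 6, 3, 3, 4, 6, 1]
Entering loop: for i, v in enumerate(arr):

After execution: table = {4: 0, 3: 1, 5: 2, 6: 3, 1: 8}
{4: 0, 3: 1, 5: 2, 6: 3, 1: 8}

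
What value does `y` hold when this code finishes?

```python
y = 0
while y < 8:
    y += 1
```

Let's trace through this code step by step.

Initialize: y = 0
Entering loop: while y < 8:

After execution: y = 8
8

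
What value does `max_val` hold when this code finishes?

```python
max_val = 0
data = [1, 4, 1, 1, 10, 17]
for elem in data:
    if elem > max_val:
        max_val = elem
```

Let's trace through this code step by step.

Initialize: max_val = 0
Initialize: data = [1, 4, 1, 1, 10, 17]
Entering loop: for elem in data:

After execution: max_val = 17
17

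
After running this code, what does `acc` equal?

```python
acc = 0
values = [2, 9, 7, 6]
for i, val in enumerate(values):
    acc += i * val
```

Let's trace through this code step by step.

Initialize: acc = 0
Initialize: values = [2, 9, 7, 6]
Entering loop: for i, val in enumerate(values):

After execution: acc = 41
41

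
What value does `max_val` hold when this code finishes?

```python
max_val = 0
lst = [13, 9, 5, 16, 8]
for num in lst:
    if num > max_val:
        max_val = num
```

Let's trace through this code step by step.

Initialize: max_val = 0
Initialize: lst = [13, 9, 5, 16, 8]
Entering loop: for num in lst:

After execution: max_val = 16
16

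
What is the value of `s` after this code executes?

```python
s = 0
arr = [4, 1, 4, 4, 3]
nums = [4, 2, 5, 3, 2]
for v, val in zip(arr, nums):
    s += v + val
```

Let's trace through this code step by step.

Initialize: s = 0
Initialize: arr = [4, 1, 4, 4, 3]
Initialize: nums = [4, 2, 5, 3, 2]
Entering loop: for v, val in zip(arr, nums):

After execution: s = 32
32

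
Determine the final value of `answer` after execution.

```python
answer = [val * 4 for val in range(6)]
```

Let's trace through this code step by step.

Initialize: answer = [val * 4 for val in range(6)]

After execution: answer = [0, 4, 8, 12, 16, 20]
[0, 4, 8, 12, 16, 20]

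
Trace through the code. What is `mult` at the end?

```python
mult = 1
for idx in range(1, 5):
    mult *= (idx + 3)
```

Let's trace through this code step by step.

Initialize: mult = 1
Entering loop: for idx in range(1, 5):

After execution: mult = 840
840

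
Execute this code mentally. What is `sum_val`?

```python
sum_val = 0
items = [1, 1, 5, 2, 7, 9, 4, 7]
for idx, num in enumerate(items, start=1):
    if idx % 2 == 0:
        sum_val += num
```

Let's trace through this code step by step.

Initialize: sum_val = 0
Initialize: items = [1, 1, 5, 2, 7, 9, 4, 7]
Entering loop: for idx, num in enumerate(items, start=1):

After execution: sum_val = 19
19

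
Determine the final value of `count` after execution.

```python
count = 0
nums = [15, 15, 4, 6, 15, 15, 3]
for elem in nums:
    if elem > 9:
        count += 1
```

Let's trace through this code step by step.

Initialize: count = 0
Initialize: nums = [15, 15, 4, 6, 15, 15, 3]
Entering loop: for elem in nums:

After execution: count = 4
4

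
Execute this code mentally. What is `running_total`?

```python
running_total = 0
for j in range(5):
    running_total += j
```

Let's trace through this code step by step.

Initialize: running_total = 0
Entering loop: for j in range(5):

After execution: running_total = 10
10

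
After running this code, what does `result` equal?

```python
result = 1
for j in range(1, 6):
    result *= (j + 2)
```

Let's trace through this code step by step.

Initialize: result = 1
Entering loop: for j in range(1, 6):

After execution: result = 2520
2520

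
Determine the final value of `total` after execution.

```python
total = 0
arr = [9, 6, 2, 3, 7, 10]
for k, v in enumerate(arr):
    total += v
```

Let's trace through this code step by step.

Initialize: total = 0
Initialize: arr = [9, 6, 2, 3, 7, 10]
Entering loop: for k, v in enumerate(arr):

After execution: total = 37
37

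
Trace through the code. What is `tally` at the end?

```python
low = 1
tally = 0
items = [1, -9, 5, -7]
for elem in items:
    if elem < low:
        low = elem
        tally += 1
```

Let's trace through this code step by step.

Initialize: low = 1
Initialize: tally = 0
Initialize: items = [1, -9, 5, -7]
Entering loop: for elem in items:

After execution: tally = 1
1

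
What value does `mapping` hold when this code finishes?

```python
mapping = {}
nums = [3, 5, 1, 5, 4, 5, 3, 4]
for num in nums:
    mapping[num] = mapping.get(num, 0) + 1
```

Let's trace through this code step by step.

Initialize: mapping = {}
Initialize: nums = [3, 5, 1, 5, 4, 5, 3, 4]
Entering loop: for num in nums:

After execution: mapping = {3: 2, 5: 3, 1: 1, 4: 2}
{3: 2, 5: 3, 1: 1, 4: 2}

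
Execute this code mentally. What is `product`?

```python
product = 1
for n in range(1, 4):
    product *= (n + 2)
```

Let's trace through this code step by step.

Initialize: product = 1
Entering loop: for n in range(1, 4):

After execution: product = 60
60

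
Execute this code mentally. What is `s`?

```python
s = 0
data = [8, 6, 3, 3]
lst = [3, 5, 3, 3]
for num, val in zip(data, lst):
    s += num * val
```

Let's trace through this code step by step.

Initialize: s = 0
Initialize: data = [8, 6, 3, 3]
Initialize: lst = [3, 5, 3, 3]
Entering loop: for num, val in zip(data, lst):

After execution: s = 72
72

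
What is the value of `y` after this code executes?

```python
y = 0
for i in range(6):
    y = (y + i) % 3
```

Let's trace through this code step by step.

Initialize: y = 0
Entering loop: for i in range(6):

After execution: y = 0
0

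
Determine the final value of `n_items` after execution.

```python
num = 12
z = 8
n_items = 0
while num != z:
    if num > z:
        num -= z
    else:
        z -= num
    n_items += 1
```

Let's trace through this code step by step.

Initialize: num = 12
Initialize: z = 8
Initialize: n_items = 0
Entering loop: while num != z:

After execution: n_items = 2
2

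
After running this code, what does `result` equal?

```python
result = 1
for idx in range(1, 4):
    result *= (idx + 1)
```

Let's trace through this code step by step.

Initialize: result = 1
Entering loop: for idx in range(1, 4):

After execution: result = 24
24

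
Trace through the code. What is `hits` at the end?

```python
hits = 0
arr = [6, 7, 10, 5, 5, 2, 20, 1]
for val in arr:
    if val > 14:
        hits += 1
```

Let's trace through this code step by step.

Initialize: hits = 0
Initialize: arr = [6, 7, 10, 5, 5, 2, 20, 1]
Entering loop: for val in arr:

After execution: hits = 1
1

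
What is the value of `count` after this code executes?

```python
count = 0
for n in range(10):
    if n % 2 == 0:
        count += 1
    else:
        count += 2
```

Let's trace through this code step by step.

Initialize: count = 0
Entering loop: for n in range(10):

After execution: count = 15
15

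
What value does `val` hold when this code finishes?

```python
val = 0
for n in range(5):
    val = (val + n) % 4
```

Let's trace through this code step by step.

Initialize: val = 0
Entering loop: for n in range(5):

After execution: val = 2
2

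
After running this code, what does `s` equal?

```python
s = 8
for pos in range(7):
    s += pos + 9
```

Let's trace through this code step by step.

Initialize: s = 8
Entering loop: for pos in range(7):

After execution: s = 92
92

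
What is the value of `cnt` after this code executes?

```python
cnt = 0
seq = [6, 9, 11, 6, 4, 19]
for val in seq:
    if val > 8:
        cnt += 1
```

Let's trace through this code step by step.

Initialize: cnt = 0
Initialize: seq = [6, 9, 11, 6, 4, 19]
Entering loop: for val in seq:

After execution: cnt = 3
3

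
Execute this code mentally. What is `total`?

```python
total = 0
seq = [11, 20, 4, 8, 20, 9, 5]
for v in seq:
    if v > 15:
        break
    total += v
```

Let's trace through this code step by step.

Initialize: total = 0
Initialize: seq = [11, 20, 4, 8, 20, 9, 5]
Entering loop: for v in seq:

After execution: total = 11
11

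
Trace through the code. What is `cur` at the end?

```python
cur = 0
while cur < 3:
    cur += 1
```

Let's trace through this code step by step.

Initialize: cur = 0
Entering loop: while cur < 3:

After execution: cur = 3
3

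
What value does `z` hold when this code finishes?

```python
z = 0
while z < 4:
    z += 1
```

Let's trace through this code step by step.

Initialize: z = 0
Entering loop: while z < 4:

After execution: z = 4
4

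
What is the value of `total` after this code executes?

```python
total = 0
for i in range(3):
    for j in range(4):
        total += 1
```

Let's trace through this code step by step.

Initialize: total = 0
Entering loop: for i in range(3):

After execution: total = 12
12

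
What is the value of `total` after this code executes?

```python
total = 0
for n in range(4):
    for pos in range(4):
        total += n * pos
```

Let's trace through this code step by step.

Initialize: total = 0
Entering loop: for n in range(4):

After execution: total = 36
36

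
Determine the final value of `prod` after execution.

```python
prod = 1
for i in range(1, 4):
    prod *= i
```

Let's trace through this code step by step.

Initialize: prod = 1
Entering loop: for i in range(1, 4):

After execution: prod = 6
6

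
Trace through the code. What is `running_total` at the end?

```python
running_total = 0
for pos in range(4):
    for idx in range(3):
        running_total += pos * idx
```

Let's trace through this code step by step.

Initialize: running_total = 0
Entering loop: for pos in range(4):

After execution: running_total = 18
18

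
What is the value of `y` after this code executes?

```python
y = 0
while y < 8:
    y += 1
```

Let's trace through this code step by step.

Initialize: y = 0
Entering loop: while y < 8:

After execution: y = 8
8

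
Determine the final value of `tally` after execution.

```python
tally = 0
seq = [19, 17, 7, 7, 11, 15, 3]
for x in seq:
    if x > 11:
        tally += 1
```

Let's trace through this code step by step.

Initialize: tally = 0
Initialize: seq = [19, 17, 7, 7, 11, 15, 3]
Entering loop: for x in seq:

After execution: tally = 3
3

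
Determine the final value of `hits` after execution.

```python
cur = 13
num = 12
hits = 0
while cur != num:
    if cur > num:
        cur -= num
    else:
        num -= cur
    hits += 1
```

Let's trace through this code step by step.

Initialize: cur = 13
Initialize: num = 12
Initialize: hits = 0
Entering loop: while cur != num:

After execution: hits = 12
12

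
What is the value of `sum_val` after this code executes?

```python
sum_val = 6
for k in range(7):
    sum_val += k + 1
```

Let's trace through this code step by step.

Initialize: sum_val = 6
Entering loop: for k in range(7):

After execution: sum_val = 34
34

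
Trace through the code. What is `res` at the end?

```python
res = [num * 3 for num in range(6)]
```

Let's trace through this code step by step.

Initialize: res = [num * 3 for num in range(6)]

After execution: res = [0, 3, 6, 9, 12, 15]
[0, 3, 6, 9, 12, 15]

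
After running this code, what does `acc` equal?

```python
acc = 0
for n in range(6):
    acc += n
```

Let's trace through this code step by step.

Initialize: acc = 0
Entering loop: for n in range(6):

After execution: acc = 15
15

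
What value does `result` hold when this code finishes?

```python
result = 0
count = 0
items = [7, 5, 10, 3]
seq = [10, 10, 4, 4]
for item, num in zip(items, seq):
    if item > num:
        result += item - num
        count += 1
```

Let's trace through this code step by step.

Initialize: result = 0
Initialize: count = 0
Initialize: items = [7, 5, 10, 3]
Initialize: seq = [10, 10, 4, 4]
Entering loop: for item, num in zip(items, seq):

After execution: result = 6
6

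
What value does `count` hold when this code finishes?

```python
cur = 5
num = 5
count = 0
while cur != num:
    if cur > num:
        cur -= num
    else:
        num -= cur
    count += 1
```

Let's trace through this code step by step.

Initialize: cur = 5
Initialize: num = 5
Initialize: count = 0
Entering loop: while cur != num:

After execution: count = 0
0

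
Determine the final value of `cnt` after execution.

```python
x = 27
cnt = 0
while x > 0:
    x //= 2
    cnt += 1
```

Let's trace through this code step by step.

Initialize: x = 27
Initialize: cnt = 0
Entering loop: while x > 0:

After execution: cnt = 5
5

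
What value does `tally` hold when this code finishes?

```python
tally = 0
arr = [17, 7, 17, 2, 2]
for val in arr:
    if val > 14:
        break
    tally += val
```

Let's trace through this code step by step.

Initialize: tally = 0
Initialize: arr = [17, 7, 17, 2, 2]
Entering loop: for val in arr:

After execution: tally = 0
0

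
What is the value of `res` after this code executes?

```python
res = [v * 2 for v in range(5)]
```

Let's trace through this code step by step.

Initialize: res = [v * 2 for v in range(5)]

After execution: res = [0, 2, 4, 6, 8]
[0, 2, 4, 6, 8]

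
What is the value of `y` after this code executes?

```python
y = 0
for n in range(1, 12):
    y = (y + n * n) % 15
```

Let's trace through this code step by step.

Initialize: y = 0
Entering loop: for n in range(1, 12):

After execution: y = 11
11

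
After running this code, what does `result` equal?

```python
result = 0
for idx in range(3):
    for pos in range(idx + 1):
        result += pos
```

Let's trace through this code step by step.

Initialize: result = 0
Entering loop: for idx in range(3):

After execution: result = 4
4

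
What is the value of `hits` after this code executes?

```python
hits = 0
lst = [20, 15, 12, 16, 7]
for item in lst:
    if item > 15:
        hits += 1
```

Let's trace through this code step by step.

Initialize: hits = 0
Initialize: lst = [20, 15, 12, 16, 7]
Entering loop: for item in lst:

After execution: hits = 2
2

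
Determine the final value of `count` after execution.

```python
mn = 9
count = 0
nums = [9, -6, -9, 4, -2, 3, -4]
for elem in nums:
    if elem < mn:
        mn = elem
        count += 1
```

Let's trace through this code step by step.

Initialize: mn = 9
Initialize: count = 0
Initialize: nums = [9, -6, -9, 4, -2, 3, -4]
Entering loop: for elem in nums:

After execution: count = 2
2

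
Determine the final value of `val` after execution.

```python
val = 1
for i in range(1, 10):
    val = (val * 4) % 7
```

Let's trace through this code step by step.

Initialize: val = 1
Entering loop: for i in range(1, 10):

After execution: val = 1
1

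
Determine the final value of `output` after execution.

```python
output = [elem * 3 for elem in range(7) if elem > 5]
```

Let's trace through this code step by step.

Initialize: output = [elem * 3 for elem in range(7) if elem > 5]

After execution: output = [18]
[18]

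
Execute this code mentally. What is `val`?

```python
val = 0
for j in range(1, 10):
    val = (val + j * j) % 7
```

Let's trace through this code step by step.

Initialize: val = 0
Entering loop: for j in range(1, 10):

After execution: val = 5
5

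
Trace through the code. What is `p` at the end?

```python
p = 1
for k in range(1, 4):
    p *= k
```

Let's trace through this code step by step.

Initialize: p = 1
Entering loop: for k in range(1, 4):

After execution: p = 6
6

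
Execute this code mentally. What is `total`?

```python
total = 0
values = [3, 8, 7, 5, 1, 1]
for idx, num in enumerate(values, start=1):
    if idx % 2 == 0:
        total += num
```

Let's trace through this code step by step.

Initialize: total = 0
Initialize: values = [3, 8, 7, 5, 1, 1]
Entering loop: for idx, num in enumerate(values, start=1):

After execution: total = 14
14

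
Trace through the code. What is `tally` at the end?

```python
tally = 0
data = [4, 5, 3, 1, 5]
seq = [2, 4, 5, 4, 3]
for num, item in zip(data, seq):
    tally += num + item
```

Let's trace through this code step by step.

Initialize: tally = 0
Initialize: data = [4, 5, 3, 1, 5]
Initialize: seq = [2, 4, 5, 4, 3]
Entering loop: for num, item in zip(data, seq):

After execution: tally = 36
36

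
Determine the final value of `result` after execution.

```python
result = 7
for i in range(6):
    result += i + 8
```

Let's trace through this code step by step.

Initialize: result = 7
Entering loop: for i in range(6):

After execution: result = 70
70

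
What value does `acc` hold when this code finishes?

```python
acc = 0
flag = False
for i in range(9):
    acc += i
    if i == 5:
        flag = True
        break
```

Let's trace through this code step by step.

Initialize: acc = 0
Initialize: flag = False
Entering loop: for i in range(9):

After execution: acc = 15
15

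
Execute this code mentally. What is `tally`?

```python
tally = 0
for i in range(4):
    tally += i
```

Let's trace through this code step by step.

Initialize: tally = 0
Entering loop: for i in range(4):

After execution: tally = 6
6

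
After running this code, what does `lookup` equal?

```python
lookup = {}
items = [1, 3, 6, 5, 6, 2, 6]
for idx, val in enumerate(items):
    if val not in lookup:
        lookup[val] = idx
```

Let's trace through this code step by step.

Initialize: lookup = {}
Initialize: items = [1, 3, 6, 5, 6, 2, 6]
Entering loop: for idx, val in enumerate(items):

After execution: lookup = {1: 0, 3: 1, 6: 2, 5: 3, 2: 5}
{1: 0, 3: 1, 6: 2, 5: 3, 2: 5}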